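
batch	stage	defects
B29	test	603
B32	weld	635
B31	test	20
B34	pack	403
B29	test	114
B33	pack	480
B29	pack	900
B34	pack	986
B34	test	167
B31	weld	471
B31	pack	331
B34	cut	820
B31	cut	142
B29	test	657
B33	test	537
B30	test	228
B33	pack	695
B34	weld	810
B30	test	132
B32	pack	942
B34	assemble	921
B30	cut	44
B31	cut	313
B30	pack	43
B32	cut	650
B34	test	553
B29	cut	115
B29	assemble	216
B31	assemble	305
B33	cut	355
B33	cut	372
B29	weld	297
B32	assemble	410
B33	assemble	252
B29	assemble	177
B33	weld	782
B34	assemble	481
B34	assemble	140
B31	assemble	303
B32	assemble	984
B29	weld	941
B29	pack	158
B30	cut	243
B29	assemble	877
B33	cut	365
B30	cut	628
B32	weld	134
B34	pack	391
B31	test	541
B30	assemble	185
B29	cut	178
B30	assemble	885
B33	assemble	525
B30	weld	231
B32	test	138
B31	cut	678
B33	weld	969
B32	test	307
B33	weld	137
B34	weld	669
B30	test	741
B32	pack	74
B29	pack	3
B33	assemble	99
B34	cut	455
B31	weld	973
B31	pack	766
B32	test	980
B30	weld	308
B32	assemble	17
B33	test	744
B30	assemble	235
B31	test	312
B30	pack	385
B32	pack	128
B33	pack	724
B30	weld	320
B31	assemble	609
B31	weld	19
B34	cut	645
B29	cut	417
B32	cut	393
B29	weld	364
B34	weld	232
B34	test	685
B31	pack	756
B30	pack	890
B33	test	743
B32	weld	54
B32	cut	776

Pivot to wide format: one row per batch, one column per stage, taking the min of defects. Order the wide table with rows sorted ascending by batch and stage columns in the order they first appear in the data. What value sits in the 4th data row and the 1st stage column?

With rows sorted ascending by batch, row 4 is batch=B32. stage columns in first-appearance order: test, weld, pack, cut, assemble; column 1 is test.
Long rows with batch=B32, stage=test: min(138, 307, 980) = 138.

138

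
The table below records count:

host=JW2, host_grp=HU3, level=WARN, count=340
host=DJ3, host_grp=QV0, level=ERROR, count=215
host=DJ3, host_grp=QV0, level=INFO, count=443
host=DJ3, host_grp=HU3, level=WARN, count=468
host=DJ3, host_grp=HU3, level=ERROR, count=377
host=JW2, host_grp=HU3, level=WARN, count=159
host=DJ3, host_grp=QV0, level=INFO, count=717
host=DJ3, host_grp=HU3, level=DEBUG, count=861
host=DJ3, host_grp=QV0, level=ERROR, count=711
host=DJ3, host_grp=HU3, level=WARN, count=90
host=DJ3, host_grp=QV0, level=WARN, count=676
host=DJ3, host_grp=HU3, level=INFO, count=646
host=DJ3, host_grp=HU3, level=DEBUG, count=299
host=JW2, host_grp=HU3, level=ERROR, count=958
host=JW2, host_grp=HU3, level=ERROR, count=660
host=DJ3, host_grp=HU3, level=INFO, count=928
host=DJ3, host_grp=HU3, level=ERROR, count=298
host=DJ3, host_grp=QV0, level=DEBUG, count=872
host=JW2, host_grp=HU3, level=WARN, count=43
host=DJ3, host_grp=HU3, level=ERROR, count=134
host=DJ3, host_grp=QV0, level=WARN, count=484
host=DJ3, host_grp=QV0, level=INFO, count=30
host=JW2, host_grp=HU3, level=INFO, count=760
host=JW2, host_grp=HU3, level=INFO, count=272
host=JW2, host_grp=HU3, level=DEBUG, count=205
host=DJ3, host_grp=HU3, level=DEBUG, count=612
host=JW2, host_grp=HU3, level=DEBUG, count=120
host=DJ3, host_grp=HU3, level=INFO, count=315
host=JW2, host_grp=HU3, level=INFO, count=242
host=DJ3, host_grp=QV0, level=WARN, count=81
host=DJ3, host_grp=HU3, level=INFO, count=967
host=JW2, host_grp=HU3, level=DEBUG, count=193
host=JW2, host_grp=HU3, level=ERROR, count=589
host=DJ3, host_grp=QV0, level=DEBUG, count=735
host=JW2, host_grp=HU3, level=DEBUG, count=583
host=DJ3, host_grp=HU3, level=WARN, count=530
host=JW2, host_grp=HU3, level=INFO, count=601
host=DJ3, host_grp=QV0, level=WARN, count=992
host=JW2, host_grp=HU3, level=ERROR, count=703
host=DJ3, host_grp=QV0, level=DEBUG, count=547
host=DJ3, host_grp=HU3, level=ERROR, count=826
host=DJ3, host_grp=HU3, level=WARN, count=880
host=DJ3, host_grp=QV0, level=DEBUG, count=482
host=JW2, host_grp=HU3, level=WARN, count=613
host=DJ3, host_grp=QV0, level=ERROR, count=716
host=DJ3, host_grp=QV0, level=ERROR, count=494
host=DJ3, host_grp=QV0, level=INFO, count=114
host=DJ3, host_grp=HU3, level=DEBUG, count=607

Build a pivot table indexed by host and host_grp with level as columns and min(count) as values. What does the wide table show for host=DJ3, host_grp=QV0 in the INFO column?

Rows with host=DJ3, host_grp=QV0 and level=INFO: count values are 443, 717, 30, 114.
min(443, 717, 30, 114) = 30.

30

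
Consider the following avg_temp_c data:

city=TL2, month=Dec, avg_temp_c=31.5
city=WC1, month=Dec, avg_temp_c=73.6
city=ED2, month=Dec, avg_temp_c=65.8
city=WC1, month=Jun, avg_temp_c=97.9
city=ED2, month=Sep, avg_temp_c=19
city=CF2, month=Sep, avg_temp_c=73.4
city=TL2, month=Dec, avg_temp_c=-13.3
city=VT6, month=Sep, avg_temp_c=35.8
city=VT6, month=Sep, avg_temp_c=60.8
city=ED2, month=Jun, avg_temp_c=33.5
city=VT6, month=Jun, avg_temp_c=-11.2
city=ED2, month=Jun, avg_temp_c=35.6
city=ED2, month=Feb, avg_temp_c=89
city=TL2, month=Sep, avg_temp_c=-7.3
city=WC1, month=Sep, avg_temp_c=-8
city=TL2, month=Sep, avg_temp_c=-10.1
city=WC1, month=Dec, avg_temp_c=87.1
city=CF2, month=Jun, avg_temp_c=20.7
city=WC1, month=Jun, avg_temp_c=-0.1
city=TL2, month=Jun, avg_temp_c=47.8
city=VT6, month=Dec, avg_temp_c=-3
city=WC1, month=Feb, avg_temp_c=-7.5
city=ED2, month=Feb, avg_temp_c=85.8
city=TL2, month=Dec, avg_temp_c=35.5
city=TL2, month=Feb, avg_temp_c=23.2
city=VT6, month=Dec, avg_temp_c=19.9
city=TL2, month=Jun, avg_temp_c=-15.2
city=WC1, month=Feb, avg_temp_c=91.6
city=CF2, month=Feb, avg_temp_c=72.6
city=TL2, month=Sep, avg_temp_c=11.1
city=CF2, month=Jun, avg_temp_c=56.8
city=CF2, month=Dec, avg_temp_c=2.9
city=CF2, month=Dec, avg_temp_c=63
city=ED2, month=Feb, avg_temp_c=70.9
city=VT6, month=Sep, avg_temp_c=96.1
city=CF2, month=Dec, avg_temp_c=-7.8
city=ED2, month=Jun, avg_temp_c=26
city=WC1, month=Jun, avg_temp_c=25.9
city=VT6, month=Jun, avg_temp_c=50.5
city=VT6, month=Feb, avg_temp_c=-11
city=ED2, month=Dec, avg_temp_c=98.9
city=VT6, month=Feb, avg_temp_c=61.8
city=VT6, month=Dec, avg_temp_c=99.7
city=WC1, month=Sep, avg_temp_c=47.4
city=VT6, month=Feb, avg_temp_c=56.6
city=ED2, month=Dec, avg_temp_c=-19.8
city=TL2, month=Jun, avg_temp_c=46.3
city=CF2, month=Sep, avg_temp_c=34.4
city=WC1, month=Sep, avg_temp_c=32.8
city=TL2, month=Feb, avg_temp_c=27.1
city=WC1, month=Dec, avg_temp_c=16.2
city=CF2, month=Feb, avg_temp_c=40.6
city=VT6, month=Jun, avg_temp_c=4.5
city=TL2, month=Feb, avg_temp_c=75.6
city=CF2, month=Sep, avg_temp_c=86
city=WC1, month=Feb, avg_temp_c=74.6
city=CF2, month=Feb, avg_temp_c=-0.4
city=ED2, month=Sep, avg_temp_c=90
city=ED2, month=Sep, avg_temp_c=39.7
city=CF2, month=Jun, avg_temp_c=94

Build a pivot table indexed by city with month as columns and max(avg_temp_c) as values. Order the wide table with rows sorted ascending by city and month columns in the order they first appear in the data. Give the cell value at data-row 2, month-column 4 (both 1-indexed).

89

With rows sorted ascending by city, row 2 is city=ED2. month columns in first-appearance order: Dec, Jun, Sep, Feb; column 4 is Feb.
Long rows with city=ED2, month=Feb: max(89, 85.8, 70.9) = 89.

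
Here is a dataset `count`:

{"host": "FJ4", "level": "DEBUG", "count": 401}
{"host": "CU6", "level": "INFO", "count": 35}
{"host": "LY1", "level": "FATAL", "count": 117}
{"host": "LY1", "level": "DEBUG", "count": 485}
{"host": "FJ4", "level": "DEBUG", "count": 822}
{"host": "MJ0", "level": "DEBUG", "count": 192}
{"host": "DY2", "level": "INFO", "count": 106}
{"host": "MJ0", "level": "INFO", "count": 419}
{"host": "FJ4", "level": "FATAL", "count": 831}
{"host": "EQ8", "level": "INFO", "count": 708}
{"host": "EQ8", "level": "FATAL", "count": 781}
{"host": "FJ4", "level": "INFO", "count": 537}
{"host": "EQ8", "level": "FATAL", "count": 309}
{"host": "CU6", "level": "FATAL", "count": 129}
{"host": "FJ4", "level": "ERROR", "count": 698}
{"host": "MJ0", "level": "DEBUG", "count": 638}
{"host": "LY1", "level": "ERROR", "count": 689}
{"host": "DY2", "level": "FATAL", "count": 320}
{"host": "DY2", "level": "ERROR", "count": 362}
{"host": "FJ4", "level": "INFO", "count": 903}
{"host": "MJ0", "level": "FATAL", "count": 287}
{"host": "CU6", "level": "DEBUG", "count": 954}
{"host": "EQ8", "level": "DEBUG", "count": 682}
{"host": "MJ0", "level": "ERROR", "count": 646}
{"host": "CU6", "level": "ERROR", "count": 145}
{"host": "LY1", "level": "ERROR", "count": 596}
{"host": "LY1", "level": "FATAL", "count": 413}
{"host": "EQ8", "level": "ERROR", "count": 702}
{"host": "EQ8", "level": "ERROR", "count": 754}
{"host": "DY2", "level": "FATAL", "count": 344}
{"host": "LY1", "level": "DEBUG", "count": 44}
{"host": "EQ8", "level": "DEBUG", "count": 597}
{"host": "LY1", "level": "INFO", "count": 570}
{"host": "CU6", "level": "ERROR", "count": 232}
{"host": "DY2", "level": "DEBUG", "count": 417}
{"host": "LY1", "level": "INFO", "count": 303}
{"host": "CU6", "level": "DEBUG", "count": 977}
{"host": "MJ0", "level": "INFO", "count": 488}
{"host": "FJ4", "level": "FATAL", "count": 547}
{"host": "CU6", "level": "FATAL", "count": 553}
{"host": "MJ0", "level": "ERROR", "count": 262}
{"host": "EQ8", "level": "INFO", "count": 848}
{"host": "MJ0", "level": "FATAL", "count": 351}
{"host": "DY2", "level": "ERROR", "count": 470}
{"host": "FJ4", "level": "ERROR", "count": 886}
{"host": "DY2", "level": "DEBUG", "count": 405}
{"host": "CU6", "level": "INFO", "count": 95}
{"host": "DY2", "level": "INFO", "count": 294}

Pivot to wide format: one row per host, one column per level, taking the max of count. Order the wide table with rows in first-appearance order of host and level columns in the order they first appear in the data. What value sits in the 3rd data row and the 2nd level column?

With rows in first-appearance order of host, row 3 is host=LY1. level columns in first-appearance order: DEBUG, INFO, FATAL, ERROR; column 2 is INFO.
Long rows with host=LY1, level=INFO: max(570, 303) = 570.

570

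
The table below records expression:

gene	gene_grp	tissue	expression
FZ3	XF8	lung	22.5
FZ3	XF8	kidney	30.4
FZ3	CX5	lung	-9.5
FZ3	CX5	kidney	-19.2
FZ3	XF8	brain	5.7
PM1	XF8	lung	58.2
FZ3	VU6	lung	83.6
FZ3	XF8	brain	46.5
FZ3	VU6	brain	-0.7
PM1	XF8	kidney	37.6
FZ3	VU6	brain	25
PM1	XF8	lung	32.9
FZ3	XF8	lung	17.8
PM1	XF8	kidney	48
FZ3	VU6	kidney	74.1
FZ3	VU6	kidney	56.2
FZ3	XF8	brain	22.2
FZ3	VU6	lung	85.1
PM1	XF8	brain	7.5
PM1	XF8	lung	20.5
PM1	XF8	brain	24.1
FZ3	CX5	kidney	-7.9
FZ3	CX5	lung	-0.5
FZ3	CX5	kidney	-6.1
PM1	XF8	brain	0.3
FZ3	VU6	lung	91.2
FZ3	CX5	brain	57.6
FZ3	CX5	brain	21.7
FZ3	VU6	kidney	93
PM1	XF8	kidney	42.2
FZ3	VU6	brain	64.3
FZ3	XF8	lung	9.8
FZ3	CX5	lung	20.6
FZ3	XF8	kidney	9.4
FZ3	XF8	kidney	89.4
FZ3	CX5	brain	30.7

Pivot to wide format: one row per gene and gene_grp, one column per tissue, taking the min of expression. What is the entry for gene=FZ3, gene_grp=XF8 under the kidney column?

9.4

Rows with gene=FZ3, gene_grp=XF8 and tissue=kidney: expression values are 30.4, 9.4, 89.4.
min(30.4, 9.4, 89.4) = 9.4.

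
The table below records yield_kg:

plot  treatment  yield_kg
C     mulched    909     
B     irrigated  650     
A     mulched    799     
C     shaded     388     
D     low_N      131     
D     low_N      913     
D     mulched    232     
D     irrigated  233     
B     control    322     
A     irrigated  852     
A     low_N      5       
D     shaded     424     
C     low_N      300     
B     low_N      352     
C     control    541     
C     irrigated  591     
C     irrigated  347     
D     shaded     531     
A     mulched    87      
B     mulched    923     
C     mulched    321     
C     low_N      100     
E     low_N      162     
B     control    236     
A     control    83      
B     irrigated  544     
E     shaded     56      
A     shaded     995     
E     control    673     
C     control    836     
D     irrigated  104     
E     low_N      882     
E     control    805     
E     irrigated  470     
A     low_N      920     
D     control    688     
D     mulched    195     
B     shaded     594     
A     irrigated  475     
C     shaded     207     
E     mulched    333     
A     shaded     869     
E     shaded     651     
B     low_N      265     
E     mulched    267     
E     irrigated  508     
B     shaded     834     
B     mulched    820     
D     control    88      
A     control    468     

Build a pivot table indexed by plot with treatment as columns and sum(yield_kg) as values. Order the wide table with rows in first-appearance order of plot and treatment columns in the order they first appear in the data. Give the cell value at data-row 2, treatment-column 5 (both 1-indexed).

With rows in first-appearance order of plot, row 2 is plot=B. treatment columns in first-appearance order: mulched, irrigated, shaded, low_N, control; column 5 is control.
Long rows with plot=B, treatment=control: 322 + 236 = 558.

558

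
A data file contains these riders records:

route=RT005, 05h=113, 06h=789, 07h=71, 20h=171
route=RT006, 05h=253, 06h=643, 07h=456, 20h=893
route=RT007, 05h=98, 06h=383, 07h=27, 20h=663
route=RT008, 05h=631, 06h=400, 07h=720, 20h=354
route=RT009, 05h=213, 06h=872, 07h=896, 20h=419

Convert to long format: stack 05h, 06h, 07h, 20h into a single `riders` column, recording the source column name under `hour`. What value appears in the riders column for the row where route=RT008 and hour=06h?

Unpivoting turns each (route, wide-column) pair into one long row.
The wide cell at row RT008, column 06h holds 400, so the long row (RT008, 06h) has riders=400.

400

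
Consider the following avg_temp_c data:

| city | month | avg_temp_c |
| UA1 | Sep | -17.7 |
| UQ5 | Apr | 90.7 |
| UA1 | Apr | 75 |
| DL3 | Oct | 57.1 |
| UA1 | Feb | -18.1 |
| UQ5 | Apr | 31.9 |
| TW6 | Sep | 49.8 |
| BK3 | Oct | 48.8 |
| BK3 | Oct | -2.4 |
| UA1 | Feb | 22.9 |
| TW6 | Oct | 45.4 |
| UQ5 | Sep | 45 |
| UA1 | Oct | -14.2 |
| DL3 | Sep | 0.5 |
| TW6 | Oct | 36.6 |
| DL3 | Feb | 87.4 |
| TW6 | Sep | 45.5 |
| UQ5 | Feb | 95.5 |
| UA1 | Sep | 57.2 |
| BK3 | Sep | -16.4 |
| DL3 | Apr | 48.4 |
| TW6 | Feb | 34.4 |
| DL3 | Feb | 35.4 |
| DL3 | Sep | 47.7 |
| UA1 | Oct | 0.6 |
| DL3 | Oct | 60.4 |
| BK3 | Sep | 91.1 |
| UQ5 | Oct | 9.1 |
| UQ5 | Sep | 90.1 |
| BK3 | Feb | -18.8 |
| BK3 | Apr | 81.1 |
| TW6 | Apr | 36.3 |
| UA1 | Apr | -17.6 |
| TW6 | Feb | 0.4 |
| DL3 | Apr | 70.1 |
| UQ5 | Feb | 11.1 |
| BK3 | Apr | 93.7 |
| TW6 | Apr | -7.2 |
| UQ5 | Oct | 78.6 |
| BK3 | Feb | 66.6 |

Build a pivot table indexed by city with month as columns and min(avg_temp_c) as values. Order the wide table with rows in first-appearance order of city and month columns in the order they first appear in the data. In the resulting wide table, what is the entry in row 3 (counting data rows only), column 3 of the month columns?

With rows in first-appearance order of city, row 3 is city=DL3. month columns in first-appearance order: Sep, Apr, Oct, Feb; column 3 is Oct.
Long rows with city=DL3, month=Oct: min(57.1, 60.4) = 57.1.

57.1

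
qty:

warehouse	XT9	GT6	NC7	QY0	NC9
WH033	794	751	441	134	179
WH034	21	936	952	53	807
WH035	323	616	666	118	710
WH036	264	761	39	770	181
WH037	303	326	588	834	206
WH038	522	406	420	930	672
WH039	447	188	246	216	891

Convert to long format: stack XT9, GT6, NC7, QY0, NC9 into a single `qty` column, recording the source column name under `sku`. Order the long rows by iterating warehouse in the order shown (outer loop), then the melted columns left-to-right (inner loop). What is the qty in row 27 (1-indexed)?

406

35 rows total (7 × 5). Row 27: index ⌊(27-1)/5⌋ = 5 into warehouse → WH038; (27-1) mod 5 = 1 into the melted columns → GT6.
So row 27 is (WH038, GT6, 406); qty = 406.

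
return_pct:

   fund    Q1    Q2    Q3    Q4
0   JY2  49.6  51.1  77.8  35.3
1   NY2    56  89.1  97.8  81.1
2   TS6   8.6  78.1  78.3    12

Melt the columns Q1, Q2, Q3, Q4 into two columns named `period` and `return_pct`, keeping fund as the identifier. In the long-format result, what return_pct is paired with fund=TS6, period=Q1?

Unpivoting turns each (fund, wide-column) pair into one long row.
The wide cell at row TS6, column Q1 holds 8.6, so the long row (TS6, Q1) has return_pct=8.6.

8.6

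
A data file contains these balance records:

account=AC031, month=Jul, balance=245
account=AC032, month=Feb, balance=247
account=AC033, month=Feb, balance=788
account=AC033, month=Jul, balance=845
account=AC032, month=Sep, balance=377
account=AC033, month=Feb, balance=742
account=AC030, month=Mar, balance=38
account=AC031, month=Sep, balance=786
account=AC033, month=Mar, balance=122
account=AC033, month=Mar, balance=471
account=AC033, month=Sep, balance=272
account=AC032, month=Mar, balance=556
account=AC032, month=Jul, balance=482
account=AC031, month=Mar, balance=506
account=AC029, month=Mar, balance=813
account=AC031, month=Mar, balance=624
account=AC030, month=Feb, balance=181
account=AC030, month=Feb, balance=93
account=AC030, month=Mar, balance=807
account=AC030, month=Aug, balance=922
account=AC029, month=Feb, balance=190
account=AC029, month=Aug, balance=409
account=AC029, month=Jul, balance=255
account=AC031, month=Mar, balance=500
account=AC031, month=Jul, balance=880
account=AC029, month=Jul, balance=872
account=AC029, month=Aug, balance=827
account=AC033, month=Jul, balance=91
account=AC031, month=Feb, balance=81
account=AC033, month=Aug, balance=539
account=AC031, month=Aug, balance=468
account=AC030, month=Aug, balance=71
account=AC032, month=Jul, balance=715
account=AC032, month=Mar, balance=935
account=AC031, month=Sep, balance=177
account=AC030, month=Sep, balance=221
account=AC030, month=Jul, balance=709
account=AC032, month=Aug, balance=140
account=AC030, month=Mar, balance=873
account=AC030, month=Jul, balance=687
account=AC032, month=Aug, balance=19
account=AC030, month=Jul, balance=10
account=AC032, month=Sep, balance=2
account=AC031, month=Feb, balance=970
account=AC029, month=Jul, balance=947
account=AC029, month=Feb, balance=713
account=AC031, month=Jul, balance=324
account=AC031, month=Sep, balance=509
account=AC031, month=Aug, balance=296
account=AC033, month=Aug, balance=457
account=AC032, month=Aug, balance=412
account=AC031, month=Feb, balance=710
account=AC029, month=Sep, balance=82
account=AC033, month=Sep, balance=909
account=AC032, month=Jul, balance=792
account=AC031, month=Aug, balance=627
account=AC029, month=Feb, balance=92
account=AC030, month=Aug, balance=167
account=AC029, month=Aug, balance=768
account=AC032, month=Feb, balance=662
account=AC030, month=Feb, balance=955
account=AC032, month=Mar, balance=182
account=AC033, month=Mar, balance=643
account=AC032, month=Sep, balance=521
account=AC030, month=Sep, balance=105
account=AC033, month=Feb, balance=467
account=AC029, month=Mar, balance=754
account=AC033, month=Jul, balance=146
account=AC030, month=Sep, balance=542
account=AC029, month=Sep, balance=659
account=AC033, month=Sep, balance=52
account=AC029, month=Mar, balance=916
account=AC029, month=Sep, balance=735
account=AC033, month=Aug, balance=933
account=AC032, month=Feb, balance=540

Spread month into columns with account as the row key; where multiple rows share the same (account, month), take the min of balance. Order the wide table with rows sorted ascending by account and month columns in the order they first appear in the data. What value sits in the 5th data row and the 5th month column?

With rows sorted ascending by account, row 5 is account=AC033. month columns in first-appearance order: Jul, Feb, Sep, Mar, Aug; column 5 is Aug.
Long rows with account=AC033, month=Aug: min(539, 457, 933) = 457.

457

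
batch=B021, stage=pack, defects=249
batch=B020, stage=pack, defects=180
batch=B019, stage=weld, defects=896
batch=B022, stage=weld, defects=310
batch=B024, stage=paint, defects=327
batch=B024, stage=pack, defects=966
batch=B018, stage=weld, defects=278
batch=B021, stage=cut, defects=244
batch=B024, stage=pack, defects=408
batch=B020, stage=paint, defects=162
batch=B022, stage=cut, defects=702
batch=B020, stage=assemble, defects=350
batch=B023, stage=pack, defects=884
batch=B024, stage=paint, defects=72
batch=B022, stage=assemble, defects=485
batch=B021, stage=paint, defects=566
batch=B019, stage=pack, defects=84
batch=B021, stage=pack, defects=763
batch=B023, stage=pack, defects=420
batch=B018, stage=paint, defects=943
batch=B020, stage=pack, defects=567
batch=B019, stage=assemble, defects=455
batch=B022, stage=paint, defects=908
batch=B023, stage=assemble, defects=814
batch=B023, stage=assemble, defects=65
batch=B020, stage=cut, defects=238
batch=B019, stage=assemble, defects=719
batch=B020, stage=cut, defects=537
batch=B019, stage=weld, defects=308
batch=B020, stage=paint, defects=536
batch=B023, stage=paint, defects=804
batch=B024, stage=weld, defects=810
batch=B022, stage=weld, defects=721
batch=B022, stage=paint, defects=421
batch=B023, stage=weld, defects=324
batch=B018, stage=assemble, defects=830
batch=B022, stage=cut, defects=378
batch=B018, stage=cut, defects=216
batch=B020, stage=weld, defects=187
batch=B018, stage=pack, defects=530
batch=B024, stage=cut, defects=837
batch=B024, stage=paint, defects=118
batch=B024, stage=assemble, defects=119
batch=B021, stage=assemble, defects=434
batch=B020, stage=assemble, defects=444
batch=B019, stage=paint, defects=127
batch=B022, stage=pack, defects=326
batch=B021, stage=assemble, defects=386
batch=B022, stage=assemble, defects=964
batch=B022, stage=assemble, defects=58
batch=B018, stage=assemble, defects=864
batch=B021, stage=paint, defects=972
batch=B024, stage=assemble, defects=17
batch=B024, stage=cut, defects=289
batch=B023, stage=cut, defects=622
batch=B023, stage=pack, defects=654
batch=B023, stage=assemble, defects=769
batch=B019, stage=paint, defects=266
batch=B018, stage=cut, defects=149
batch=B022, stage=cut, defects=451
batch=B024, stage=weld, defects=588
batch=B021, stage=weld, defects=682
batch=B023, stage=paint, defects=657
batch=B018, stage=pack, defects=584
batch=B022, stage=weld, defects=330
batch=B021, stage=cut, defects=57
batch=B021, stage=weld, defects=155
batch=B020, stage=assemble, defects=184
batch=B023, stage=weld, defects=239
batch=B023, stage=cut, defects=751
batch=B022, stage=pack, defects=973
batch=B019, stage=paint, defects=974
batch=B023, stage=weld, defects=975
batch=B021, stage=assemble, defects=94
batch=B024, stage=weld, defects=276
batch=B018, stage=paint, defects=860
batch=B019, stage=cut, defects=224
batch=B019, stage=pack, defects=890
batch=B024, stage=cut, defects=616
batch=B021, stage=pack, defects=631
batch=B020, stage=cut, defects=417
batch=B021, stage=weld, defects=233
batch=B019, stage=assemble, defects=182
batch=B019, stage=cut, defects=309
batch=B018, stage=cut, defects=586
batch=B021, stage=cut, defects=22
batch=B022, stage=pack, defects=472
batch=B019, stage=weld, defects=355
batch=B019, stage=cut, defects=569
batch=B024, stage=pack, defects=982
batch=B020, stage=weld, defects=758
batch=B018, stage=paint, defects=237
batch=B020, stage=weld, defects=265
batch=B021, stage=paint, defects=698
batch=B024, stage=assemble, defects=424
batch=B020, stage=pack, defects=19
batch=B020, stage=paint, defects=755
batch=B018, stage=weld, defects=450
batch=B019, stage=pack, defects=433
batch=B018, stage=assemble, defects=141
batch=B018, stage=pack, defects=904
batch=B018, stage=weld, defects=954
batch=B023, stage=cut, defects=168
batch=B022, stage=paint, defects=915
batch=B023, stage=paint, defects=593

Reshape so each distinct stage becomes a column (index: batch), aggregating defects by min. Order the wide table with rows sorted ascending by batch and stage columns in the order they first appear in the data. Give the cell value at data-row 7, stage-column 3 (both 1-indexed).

72

With rows sorted ascending by batch, row 7 is batch=B024. stage columns in first-appearance order: pack, weld, paint, cut, assemble; column 3 is paint.
Long rows with batch=B024, stage=paint: min(327, 72, 118) = 72.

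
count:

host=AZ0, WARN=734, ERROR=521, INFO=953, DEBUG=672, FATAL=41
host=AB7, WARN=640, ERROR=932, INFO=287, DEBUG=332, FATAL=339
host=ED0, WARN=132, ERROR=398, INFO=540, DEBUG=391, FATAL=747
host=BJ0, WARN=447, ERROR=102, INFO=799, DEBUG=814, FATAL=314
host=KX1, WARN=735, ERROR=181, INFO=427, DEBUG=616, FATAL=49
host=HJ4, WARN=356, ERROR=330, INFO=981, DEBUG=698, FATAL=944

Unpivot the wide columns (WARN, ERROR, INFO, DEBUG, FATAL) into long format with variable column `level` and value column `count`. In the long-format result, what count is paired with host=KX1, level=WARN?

Unpivoting turns each (host, wide-column) pair into one long row.
The wide cell at row KX1, column WARN holds 735, so the long row (KX1, WARN) has count=735.

735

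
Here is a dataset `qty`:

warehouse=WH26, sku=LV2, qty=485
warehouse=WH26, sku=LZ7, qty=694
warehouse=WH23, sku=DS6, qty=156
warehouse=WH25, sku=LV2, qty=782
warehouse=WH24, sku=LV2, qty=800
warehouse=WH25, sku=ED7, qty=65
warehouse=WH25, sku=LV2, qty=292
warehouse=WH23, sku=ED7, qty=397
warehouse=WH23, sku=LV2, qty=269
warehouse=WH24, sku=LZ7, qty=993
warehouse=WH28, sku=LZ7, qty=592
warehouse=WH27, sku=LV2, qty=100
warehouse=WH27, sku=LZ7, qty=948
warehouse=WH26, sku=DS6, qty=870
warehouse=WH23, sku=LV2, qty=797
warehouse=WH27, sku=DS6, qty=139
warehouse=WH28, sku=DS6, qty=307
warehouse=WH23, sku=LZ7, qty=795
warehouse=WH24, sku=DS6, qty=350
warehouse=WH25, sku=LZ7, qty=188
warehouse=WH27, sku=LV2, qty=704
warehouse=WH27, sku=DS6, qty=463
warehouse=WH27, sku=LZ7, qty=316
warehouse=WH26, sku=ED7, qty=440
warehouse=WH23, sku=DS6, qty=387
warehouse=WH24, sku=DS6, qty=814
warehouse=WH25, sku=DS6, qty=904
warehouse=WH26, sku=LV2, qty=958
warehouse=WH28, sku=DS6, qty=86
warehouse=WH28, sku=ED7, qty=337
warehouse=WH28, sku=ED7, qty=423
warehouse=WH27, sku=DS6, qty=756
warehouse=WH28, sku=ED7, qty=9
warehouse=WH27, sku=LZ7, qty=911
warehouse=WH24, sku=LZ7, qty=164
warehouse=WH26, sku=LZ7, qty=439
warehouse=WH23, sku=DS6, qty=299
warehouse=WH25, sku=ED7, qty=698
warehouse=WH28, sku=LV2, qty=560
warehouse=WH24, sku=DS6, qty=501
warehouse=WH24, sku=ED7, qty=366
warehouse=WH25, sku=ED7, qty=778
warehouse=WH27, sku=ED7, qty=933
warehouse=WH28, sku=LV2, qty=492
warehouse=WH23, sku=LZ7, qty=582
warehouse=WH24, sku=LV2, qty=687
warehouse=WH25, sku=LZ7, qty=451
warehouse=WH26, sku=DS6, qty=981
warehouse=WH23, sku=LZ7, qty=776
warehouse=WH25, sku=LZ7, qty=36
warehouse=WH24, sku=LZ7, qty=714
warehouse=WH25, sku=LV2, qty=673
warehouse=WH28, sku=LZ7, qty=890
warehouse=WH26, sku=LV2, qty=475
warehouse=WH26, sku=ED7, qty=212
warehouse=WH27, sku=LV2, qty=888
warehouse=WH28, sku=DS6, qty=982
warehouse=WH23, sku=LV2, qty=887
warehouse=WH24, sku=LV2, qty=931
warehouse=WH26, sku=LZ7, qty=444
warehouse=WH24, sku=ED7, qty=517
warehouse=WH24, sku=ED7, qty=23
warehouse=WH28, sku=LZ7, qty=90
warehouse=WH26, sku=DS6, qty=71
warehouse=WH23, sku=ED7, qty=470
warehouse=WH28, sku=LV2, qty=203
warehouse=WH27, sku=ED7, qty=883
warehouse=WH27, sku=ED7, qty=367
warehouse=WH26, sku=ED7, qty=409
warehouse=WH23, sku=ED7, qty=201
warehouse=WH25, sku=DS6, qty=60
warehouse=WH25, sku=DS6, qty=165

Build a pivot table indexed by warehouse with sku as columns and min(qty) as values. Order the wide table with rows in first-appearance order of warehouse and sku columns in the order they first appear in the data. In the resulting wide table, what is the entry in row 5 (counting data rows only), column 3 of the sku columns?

With rows in first-appearance order of warehouse, row 5 is warehouse=WH28. sku columns in first-appearance order: LV2, LZ7, DS6, ED7; column 3 is DS6.
Long rows with warehouse=WH28, sku=DS6: min(307, 86, 982) = 86.

86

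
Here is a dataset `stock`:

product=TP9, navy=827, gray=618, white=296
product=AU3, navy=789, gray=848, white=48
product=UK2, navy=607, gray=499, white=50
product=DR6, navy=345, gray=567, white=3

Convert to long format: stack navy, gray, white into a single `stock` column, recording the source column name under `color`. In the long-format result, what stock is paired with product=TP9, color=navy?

Unpivoting turns each (product, wide-column) pair into one long row.
The wide cell at row TP9, column navy holds 827, so the long row (TP9, navy) has stock=827.

827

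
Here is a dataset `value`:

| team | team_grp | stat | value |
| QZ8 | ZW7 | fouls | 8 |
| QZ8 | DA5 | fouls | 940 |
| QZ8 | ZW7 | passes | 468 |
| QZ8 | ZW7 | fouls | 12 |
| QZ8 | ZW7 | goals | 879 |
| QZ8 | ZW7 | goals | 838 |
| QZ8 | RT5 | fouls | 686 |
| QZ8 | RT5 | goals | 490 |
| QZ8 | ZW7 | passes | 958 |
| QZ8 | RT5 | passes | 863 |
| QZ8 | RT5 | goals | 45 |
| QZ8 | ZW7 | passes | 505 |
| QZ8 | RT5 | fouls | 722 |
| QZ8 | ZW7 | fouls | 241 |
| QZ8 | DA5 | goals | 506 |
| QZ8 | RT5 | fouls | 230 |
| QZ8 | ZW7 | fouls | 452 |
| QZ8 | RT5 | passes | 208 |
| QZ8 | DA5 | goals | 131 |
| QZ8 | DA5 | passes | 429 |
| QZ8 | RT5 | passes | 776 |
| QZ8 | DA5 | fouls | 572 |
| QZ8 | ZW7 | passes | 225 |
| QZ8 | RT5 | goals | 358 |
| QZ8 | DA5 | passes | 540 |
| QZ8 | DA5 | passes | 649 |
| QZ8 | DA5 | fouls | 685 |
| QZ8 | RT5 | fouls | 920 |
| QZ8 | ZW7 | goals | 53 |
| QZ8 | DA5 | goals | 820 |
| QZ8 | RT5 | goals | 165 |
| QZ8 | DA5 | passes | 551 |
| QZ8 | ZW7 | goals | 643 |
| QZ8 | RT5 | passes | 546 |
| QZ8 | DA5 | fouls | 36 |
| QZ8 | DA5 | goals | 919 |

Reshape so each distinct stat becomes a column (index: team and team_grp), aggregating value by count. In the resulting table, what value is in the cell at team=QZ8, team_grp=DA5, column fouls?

Rows with team=QZ8, team_grp=DA5 and stat=fouls: value values are 940, 572, 685, 36.
4 rows match — count = 4.

4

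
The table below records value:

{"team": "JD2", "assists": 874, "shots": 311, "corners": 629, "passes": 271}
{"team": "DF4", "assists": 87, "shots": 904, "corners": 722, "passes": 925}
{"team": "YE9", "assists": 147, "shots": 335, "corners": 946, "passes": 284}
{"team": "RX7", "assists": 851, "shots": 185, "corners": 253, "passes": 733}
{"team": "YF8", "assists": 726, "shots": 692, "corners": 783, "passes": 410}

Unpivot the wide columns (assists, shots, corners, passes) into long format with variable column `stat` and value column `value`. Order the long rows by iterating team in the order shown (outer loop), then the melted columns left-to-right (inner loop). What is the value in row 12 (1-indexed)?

284

20 rows total (5 × 4). Row 12: index ⌊(12-1)/4⌋ = 2 into team → YE9; (12-1) mod 4 = 3 into the melted columns → passes.
So row 12 is (YE9, passes, 284); value = 284.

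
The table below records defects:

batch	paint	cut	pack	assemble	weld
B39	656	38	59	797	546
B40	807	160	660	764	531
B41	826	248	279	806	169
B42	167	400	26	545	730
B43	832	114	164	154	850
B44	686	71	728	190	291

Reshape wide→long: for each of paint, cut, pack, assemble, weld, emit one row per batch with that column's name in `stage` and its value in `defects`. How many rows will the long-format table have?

30

6 batch values × 5 melted columns = 30 rows.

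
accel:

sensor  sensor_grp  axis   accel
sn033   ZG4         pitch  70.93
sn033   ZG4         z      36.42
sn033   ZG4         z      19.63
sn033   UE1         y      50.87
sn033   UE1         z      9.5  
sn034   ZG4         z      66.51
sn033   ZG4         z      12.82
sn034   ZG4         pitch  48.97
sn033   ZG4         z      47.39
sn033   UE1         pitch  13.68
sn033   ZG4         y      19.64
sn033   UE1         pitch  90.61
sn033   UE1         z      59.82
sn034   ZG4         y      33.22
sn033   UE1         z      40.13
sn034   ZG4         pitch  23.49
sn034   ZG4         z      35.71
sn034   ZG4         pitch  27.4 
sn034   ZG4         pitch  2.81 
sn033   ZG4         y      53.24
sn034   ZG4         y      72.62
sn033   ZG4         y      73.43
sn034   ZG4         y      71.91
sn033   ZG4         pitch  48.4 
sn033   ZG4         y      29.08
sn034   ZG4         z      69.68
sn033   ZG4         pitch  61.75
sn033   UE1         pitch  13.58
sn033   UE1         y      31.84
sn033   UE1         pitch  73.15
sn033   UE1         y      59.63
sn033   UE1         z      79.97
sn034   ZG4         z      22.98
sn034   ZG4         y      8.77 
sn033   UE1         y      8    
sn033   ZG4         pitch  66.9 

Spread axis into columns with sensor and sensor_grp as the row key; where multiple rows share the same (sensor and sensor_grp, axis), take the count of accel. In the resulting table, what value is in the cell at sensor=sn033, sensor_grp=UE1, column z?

4

Rows with sensor=sn033, sensor_grp=UE1 and axis=z: accel values are 9.5, 59.82, 40.13, 79.97.
4 rows match — count = 4.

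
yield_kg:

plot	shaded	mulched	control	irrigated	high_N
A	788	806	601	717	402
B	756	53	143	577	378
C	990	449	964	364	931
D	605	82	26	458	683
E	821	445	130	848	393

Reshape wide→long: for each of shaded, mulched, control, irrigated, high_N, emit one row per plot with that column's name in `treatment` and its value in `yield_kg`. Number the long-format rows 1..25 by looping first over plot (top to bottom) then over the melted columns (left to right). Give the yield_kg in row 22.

25 rows total (5 × 5). Row 22: index ⌊(22-1)/5⌋ = 4 into plot → E; (22-1) mod 5 = 1 into the melted columns → mulched.
So row 22 is (E, mulched, 445); yield_kg = 445.

445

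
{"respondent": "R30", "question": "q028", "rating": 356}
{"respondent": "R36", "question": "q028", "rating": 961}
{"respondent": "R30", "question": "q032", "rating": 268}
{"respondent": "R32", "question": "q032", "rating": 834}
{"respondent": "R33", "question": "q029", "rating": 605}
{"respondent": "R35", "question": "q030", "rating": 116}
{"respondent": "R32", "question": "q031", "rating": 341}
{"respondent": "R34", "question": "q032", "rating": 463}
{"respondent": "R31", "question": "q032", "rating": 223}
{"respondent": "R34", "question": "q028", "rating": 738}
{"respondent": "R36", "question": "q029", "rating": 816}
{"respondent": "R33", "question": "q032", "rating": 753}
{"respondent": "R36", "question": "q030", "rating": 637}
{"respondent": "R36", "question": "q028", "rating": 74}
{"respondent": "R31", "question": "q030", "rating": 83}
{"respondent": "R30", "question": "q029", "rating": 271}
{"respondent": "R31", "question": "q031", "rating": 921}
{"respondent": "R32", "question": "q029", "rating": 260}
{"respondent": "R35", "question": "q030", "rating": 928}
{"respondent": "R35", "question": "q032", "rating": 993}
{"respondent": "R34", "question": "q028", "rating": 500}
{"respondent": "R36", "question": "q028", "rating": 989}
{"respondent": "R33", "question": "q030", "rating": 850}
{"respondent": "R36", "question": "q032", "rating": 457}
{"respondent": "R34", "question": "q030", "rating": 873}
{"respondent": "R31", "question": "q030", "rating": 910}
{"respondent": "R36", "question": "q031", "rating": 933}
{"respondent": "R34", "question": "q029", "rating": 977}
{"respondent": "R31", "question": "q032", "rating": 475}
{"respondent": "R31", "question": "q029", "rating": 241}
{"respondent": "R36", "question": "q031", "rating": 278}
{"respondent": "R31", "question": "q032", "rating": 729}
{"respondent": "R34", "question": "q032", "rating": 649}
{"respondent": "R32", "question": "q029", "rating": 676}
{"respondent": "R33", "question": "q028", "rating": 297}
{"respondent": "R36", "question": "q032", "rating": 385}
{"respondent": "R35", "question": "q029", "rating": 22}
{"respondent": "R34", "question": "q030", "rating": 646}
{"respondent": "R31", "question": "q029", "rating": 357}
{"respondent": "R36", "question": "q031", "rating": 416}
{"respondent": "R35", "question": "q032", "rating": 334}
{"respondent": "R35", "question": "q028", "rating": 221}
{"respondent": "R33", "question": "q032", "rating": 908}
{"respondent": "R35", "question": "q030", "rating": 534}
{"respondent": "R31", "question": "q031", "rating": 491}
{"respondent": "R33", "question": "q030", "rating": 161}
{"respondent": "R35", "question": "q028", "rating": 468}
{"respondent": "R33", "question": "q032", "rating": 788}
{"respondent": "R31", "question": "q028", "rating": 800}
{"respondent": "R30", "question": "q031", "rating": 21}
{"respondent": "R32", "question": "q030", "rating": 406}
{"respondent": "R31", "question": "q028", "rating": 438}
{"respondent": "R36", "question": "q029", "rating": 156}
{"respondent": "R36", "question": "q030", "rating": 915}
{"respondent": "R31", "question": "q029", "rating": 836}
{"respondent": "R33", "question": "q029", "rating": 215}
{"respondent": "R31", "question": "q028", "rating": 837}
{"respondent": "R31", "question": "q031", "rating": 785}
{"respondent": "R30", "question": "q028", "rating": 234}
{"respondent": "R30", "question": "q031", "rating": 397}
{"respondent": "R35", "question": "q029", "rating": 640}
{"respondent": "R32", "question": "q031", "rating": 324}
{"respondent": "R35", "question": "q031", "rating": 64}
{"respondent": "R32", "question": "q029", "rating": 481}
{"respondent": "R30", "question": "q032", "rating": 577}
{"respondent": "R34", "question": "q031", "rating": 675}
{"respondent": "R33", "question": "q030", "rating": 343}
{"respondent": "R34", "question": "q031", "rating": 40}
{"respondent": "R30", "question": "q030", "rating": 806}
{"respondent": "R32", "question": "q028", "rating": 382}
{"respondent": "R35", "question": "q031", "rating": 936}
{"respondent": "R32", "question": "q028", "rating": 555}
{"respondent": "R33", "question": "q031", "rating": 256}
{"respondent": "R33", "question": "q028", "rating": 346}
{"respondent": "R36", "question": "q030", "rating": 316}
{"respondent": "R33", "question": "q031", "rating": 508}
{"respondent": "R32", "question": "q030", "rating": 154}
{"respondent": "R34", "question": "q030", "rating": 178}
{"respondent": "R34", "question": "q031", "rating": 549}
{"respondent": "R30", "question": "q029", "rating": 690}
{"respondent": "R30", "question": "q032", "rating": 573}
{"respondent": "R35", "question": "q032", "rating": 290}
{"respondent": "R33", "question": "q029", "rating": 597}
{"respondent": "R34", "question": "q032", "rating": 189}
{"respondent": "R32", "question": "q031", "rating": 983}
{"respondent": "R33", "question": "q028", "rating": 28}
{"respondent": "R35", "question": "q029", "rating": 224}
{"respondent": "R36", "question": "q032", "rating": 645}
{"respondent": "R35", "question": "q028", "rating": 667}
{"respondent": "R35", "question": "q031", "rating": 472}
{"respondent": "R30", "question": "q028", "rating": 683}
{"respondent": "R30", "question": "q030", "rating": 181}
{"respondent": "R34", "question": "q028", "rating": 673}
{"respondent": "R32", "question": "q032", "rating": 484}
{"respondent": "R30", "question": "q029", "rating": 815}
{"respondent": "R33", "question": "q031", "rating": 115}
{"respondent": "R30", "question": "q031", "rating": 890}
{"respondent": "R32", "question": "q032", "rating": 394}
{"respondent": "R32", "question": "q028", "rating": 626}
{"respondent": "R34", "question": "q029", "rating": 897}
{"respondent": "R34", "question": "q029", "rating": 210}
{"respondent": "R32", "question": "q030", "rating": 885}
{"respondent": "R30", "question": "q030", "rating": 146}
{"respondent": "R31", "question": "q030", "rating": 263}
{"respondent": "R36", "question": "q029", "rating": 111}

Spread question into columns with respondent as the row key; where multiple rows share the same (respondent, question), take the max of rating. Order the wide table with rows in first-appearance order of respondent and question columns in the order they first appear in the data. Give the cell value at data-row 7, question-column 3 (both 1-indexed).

836

With rows in first-appearance order of respondent, row 7 is respondent=R31. question columns in first-appearance order: q028, q032, q029, q030, q031; column 3 is q029.
Long rows with respondent=R31, question=q029: max(241, 357, 836) = 836.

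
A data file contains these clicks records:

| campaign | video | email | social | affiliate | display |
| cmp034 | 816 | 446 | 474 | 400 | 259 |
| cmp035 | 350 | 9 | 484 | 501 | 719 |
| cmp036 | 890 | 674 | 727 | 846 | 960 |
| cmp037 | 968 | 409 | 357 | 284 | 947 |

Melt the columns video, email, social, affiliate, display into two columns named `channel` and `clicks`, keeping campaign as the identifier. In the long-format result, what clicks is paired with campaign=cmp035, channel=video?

350

Unpivoting turns each (campaign, wide-column) pair into one long row.
The wide cell at row cmp035, column video holds 350, so the long row (cmp035, video) has clicks=350.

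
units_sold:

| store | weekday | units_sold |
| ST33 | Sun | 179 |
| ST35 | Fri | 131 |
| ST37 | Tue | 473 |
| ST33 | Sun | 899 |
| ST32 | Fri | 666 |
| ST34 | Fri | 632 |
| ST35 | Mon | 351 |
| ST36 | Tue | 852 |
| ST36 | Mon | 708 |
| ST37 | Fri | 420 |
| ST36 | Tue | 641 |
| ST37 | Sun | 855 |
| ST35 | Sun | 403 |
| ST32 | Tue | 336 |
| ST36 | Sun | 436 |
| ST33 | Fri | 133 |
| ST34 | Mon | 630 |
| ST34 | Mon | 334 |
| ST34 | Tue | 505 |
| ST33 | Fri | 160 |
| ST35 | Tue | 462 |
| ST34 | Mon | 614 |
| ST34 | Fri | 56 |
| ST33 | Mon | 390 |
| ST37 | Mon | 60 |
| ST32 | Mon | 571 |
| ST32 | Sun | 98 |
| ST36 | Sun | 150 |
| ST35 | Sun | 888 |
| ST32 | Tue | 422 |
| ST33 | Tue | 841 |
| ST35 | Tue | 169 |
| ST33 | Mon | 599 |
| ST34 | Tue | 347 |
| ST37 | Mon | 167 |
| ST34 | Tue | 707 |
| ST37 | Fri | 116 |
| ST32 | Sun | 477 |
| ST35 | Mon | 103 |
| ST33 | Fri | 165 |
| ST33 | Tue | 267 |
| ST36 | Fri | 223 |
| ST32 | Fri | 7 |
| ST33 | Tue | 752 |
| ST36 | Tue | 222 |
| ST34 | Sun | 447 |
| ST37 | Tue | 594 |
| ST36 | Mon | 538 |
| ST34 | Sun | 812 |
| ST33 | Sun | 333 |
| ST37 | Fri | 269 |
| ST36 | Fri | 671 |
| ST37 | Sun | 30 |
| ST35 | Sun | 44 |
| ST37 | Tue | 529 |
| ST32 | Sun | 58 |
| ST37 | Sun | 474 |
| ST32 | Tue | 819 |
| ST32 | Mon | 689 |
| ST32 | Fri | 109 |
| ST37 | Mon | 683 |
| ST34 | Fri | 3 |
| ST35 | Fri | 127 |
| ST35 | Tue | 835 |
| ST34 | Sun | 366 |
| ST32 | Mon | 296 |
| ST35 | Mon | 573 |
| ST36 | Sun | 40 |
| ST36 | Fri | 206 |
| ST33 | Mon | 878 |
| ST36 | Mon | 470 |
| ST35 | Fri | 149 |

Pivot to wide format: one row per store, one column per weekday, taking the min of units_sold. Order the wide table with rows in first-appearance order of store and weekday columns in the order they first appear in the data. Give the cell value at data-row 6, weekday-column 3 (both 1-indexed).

With rows in first-appearance order of store, row 6 is store=ST36. weekday columns in first-appearance order: Sun, Fri, Tue, Mon; column 3 is Tue.
Long rows with store=ST36, weekday=Tue: min(852, 641, 222) = 222.

222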